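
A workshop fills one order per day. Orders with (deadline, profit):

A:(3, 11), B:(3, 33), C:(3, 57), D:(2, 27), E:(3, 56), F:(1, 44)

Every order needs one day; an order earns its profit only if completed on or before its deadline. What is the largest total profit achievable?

By profit: C(d3,57), E(d3,56), F(d1,44), B(d3,33), D(d2,27), A(d3,11)
C→slot 3; E→slot 2; F→slot 1; B skipped; D skipped; A skipped.
Profit = 44 + 56 + 57 = 157

157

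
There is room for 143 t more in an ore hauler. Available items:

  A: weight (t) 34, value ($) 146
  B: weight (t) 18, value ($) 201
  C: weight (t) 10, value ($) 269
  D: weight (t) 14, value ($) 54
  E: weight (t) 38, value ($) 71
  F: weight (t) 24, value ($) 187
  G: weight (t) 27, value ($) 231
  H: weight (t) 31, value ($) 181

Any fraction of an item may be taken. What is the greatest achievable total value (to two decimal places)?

1210.71

Greedy by value/weight ratio, highest first.
Order: C (269/10=26.90) > B (201/18=11.17) > G (231/27=8.56) > F (187/24=7.79) > H (181/31=5.84) > A (146/34=4.29) > D (54/14=3.86) > E (71/38=1.87)
Fill: take C (10 @ 269) → take B (18 @ 201) → take G (27 @ 231) → take F (24 @ 187) → take H (31 @ 181) → take 33/34 of A → 141.71; 143/143 used.
Total value = 1210.71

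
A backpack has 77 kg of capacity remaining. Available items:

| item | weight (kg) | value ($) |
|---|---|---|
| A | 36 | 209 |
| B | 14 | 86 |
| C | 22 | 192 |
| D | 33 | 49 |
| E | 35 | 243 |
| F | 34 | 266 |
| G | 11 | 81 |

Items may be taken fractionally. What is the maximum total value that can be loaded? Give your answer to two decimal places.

608.43

Greedy by value/weight ratio, highest first.
Ratios (sorted): C 8.73, F 7.82, G 7.36, E 6.94, B 6.14, A 5.81, D 1.48
take C (22 @ 192); take F (34 @ 266); take G (11 @ 81); take 10/35 of E → 69.43. Capacity used 77/77.
Total value = 608.43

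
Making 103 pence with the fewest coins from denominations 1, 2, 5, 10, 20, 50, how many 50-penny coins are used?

Use the largest denomination that fits, subtract, and repeat.
103 − 2×50→3 − 1×2→1 − 1×1→0
Count of 50: 2

2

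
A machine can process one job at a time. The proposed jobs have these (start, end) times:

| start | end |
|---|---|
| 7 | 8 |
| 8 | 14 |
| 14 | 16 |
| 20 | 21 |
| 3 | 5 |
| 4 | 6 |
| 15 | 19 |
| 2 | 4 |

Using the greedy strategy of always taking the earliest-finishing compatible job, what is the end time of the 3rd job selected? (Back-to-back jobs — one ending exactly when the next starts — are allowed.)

8

Order by finish time; keep every interval that doesn't clash with the previous kept one.
Sorted by end: (2,4)  (3,5)  (4,6)  (7,8)  (8,14)  (14,16)  (15,19)  (20,21)
take (2,4); skip (3,5); take (4,6); take (7,8); take (8,14); take (14,16); skip (15,19); take (20,21).
Selected: (2,4) (4,6) (7,8) (8,14) (14,16) (20,21)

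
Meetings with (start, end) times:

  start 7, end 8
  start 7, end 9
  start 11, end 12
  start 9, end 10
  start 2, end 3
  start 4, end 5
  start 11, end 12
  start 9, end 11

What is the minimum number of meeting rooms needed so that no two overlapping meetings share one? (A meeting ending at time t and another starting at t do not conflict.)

2

Events (time:±→running): 2:+→1 3:-→0 4:+→1 5:-→0 7:+→1 7:+→2 … peak 2.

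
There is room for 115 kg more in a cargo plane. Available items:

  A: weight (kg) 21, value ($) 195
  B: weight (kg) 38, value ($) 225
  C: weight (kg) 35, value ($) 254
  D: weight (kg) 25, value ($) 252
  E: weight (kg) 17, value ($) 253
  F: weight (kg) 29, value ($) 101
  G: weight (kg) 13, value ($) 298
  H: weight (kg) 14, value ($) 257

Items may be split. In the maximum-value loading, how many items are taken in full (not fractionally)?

5

Greedy by value/weight ratio, highest first.
Order: G (298/13=22.92) > H (257/14=18.36) > E (253/17=14.88) > D (252/25=10.08) > A (195/21=9.29) > C (254/35=7.26) > B (225/38=5.92) > F (101/29=3.48)
Fill: take G (13 @ 298) → take H (14 @ 257) → take E (17 @ 253) → take D (25 @ 252) → take A (21 @ 195) → take 25/35 of C → 181.43; 115/115 used.
5 item(s) taken whole; one partial (take 25/35 of C).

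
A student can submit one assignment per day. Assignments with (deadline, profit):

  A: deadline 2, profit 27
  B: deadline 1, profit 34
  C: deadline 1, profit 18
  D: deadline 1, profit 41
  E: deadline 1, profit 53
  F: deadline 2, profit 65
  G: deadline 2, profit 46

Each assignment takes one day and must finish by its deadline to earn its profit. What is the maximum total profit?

118

Profit order: F=65 E=53 G=46 D=41 B=34 A=27 C=18
Assign: F→slot 2, E→slot 1, G skipped, D skipped, B skipped, A skipped, C skipped.
Slots: [1:E] [2:F]
Profit = 53 + 65 = 118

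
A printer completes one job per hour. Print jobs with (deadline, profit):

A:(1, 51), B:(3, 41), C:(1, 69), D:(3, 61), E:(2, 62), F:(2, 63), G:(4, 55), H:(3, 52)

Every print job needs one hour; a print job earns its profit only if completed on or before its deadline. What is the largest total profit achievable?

248

By profit: C(d1,69), F(d2,63), E(d2,62), D(d3,61), G(d4,55), H(d3,52), A(d1,51), B(d3,41)
C→slot 1; F→slot 2; E skipped; D→slot 3; G→slot 4; H skipped; A skipped; B skipped.
Profit = 69 + 63 + 61 + 55 = 248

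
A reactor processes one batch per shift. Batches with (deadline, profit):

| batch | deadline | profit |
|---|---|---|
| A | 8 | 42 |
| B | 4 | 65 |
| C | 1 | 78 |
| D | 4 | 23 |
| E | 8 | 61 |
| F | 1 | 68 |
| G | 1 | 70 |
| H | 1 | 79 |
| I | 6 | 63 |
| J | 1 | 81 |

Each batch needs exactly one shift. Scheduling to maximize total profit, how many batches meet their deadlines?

6

Take jobs in profit order; each goes to the latest open slot no later than its deadline.
By profit: J(d1,81), H(d1,79), C(d1,78), G(d1,70), F(d1,68), B(d4,65), I(d6,63), E(d8,61), A(d8,42), D(d4,23)
J→slot 1; H skipped; C skipped; G skipped; F skipped; B→slot 4; I→slot 6; E→slot 8; A→slot 7; D→slot 3.
6 of 10 scheduled.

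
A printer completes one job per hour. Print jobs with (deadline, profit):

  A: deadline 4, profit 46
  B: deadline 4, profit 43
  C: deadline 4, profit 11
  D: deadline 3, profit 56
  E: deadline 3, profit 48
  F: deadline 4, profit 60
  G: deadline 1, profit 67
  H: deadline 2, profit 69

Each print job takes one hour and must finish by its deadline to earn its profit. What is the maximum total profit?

Profit order: H=69 G=67 F=60 D=56 E=48 A=46 B=43 C=11
Assign: H→slot 2, G→slot 1, F→slot 4, D→slot 3, E skipped, A skipped, B skipped, C skipped.
Slots: [1:G] [2:H] [3:D] [4:F]
Profit = 67 + 69 + 56 + 60 = 252

252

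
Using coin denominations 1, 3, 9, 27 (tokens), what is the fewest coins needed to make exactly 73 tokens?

5

Greedy: take as many of the largest coin as possible, then repeat with the remainder.
73 = 2×27 + 2×9 + 1×1
Total coins = 2 + 2 + 1 = 5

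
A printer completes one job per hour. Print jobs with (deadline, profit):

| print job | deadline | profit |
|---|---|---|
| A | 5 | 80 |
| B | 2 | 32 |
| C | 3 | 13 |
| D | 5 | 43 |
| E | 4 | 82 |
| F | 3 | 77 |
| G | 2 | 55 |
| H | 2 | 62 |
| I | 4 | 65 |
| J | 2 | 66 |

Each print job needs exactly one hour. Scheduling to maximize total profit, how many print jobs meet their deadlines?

5

Take jobs in profit order; each goes to the latest open slot no later than its deadline.
By profit: E(d4,82), A(d5,80), F(d3,77), J(d2,66), I(d4,65), H(d2,62), G(d2,55), D(d5,43), B(d2,32), C(d3,13)
E→slot 4; A→slot 5; F→slot 3; J→slot 2; I→slot 1; H skipped; G skipped; D skipped; B skipped; C skipped.
5 of 10 scheduled.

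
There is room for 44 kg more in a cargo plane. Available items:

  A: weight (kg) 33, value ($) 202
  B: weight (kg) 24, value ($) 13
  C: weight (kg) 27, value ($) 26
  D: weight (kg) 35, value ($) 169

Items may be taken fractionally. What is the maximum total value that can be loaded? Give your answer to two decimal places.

255.11

Ratios (sorted): A 6.12, D 4.83, C 0.96, B 0.54
take A (33 @ 202); take 11/35 of D → 53.11. Capacity used 44/44.
Total value = 255.11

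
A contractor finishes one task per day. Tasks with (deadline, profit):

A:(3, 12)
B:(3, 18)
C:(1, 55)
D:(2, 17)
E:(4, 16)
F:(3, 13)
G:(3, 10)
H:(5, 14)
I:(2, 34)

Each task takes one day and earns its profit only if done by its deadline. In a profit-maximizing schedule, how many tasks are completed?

Sort by profit descending; place each in the latest free slot ≤ its deadline.
By profit: C(d1,55), I(d2,34), B(d3,18), D(d2,17), E(d4,16), H(d5,14), F(d3,13), A(d3,12), G(d3,10)
C→slot 1; I→slot 2; B→slot 3; D skipped; E→slot 4; H→slot 5; F skipped; A skipped; G skipped.
5 of 9 scheduled.

5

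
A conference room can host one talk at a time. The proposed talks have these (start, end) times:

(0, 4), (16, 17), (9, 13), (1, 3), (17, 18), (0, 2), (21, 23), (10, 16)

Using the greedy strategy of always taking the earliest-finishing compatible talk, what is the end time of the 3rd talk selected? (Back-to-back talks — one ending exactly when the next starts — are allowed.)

17

Sorted by end: (0,2)  (1,3)  (0,4)  (9,13)  (10,16)  (16,17)  (17,18)  (21,23)
take (0,2); take (9,13); take (16,17); take (17,18); take (21,23).
Selected: (0,2) (9,13) (16,17) (17,18) (21,23)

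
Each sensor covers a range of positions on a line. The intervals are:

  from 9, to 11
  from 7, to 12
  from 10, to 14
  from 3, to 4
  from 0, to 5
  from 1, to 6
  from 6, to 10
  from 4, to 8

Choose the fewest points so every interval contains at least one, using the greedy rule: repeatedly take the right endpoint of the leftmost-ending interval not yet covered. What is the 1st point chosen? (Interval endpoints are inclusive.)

Process intervals by earliest right end; each time one isn't hit yet, stab at its right endpoint.
By right end: [3,4]  [0,5]  [1,6]  [4,8]  [6,10]  [9,11]  [7,12]  [10,14]
[3,4] uncovered → point at 4; [6,10] uncovered → point at 10.
Points: 4, 10 (2 total).

4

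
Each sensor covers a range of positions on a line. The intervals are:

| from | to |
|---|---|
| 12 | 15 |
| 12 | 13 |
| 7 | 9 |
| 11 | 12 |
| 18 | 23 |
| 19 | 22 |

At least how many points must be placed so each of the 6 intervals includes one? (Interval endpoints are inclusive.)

Sort by right endpoint; whenever an interval is uncovered, place a point at its right end.
By right end: [7,9]  [11,12]  [12,13]  [12,15]  [19,22]  [18,23]
[7,9] uncovered → point at 9; [11,12] uncovered → point at 12; [19,22] uncovered → point at 22.
Points: 9, 12, 22 (3 total).

3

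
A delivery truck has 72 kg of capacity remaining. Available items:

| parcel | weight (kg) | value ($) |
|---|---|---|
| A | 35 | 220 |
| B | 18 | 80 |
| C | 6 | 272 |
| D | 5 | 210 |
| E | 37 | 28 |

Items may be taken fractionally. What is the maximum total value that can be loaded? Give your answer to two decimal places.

Ratios (sorted): C 45.33, D 42.00, A 6.29, B 4.44, E 0.76
take C (6 @ 272); take D (5 @ 210); take A (35 @ 220); take B (18 @ 80); take 8/37 of E → 6.05. Capacity used 72/72.
Total value = 788.05

788.05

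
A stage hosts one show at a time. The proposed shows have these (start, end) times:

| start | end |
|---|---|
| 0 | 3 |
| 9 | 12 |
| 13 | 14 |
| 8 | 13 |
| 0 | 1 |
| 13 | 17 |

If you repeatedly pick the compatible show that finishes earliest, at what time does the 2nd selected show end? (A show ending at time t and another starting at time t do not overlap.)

12

Greedy by earliest finish: after sorting by end time, pick each interval compatible with the last pick.
Sorted by end: (0,1)  (0,3)  (9,12)  (8,13)  (13,14)  (13,17)
take (0,1); take (9,12); skip (8,13); take (13,14).
Selected: (0,1) (9,12) (13,14)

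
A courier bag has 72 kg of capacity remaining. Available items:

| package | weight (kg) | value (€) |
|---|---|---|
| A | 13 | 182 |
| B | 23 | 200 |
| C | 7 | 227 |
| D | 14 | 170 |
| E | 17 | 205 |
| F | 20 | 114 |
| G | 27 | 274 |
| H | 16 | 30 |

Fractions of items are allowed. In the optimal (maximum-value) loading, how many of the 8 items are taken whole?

Sort by value per unit weight and fill in that order.
Ratios (sorted): C 32.43, A 14.00, D 12.14, E 12.06, G 10.15, B 8.70, F 5.70, H 1.88
take C (7 @ 227); take A (13 @ 182); take D (14 @ 170); take E (17 @ 205); take 21/27 of G → 213.11. Capacity used 72/72.
4 item(s) taken whole; one partial (take 21/27 of G).

4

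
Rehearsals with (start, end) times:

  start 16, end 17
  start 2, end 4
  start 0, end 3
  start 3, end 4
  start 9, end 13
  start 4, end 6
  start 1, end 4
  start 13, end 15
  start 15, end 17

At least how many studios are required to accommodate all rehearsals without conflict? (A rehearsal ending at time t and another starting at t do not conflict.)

3

starts: [0, 1, 2, 3, 4, 9, 13, 15, 16]
ends:   [3, 4, 4, 4, 6, 13, 15, 17, 17]
s0→1 s1→2 s2→3  — peak 3.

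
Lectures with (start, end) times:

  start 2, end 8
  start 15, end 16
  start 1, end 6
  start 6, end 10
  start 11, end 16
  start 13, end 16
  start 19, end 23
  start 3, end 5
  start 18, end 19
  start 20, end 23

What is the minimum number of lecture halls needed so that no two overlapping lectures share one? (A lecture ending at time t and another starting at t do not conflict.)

The answer is the maximum number of intervals overlapping at any instant.
starts: [1, 2, 3, 6, 11, 13, 15, 18, 19, 20]
ends:   [5, 6, 8, 10, 16, 16, 16, 19, 23, 23]
s1→1 s2→2 s3→3  — peak 3.

3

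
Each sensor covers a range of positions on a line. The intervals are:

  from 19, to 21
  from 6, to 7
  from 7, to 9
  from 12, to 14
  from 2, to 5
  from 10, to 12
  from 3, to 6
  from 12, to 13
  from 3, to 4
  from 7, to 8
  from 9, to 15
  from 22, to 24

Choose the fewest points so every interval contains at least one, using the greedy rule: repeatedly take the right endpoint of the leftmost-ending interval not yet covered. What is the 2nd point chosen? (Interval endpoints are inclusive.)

Sort by right endpoint; whenever an interval is uncovered, place a point at its right end.
Sorted: [3,4] [2,5] [3,6] [6,7] [7,8] [7,9] [10,12] [12,13] [12,14] [9,15] [19,21] [22,24]
{[3,4],[2,5],[3,6]} hit by 4; {[6,7],[7,8],[7,9]} hit by 7; {[10,12],[12,13],[12,14],[9,15]} hit by 12; {[19,21]} hit by 21; {[22,24]} hit by 24.
Points: 4, 7, 12, 21, 24 (5 total).

7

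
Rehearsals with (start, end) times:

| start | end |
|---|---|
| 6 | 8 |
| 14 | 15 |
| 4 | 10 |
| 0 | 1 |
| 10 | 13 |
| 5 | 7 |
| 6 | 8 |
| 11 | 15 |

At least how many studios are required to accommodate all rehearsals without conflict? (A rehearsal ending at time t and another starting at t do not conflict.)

4

starts: [0, 4, 5, 6, 6, 10, 11, 14]
ends:   [1, 7, 8, 8, 10, 13, 15, 15]
s0→1 e1→0 s4→1 s5→2 s6→3 s6→4  — peak 4.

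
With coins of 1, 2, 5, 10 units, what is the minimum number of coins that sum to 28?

28 = 2×10 + 1×5 + 1×2 + 1×1
Total coins = 2 + 1 + 1 + 1 = 5

5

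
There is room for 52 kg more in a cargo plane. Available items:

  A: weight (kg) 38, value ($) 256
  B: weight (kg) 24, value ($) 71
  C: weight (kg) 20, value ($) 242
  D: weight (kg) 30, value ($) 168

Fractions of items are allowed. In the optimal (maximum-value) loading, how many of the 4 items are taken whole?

1

Order: C (242/20=12.10) > A (256/38=6.74) > D (168/30=5.60) > B (71/24=2.96)
Fill: take C (20 @ 242) → take 32/38 of A → 215.58; 52/52 used.
1 item(s) taken whole; one partial (take 32/38 of A).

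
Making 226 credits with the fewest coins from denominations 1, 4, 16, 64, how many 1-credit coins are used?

226 − 3×64→34 − 2×16→2 − 2×1→0
Count of 1: 2

2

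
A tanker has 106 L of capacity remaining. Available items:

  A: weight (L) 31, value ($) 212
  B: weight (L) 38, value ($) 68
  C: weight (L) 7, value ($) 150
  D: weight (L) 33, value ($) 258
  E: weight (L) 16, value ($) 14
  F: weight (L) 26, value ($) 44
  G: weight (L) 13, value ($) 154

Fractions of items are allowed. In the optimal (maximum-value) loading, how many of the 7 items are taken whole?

Ratios (sorted): C 21.43, G 11.85, D 7.82, A 6.84, B 1.79, F 1.69, E 0.88
take C (7 @ 150); take G (13 @ 154); take D (33 @ 258); take A (31 @ 212); take 22/38 of B → 39.37. Capacity used 106/106.
4 item(s) taken whole; one partial (take 22/38 of B).

4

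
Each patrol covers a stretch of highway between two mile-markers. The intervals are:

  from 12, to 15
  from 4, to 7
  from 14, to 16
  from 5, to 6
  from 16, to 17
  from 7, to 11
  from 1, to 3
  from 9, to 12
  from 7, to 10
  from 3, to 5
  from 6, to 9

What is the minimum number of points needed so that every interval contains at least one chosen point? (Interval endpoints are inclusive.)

Sort by right endpoint; whenever an interval is uncovered, place a point at its right end.
By right end: [1,3]  [3,5]  [5,6]  [4,7]  [6,9]  [7,10]  [7,11]  [9,12]  [12,15]  [14,16]  [16,17]
[1,3] uncovered → point at 3; [5,6] uncovered → point at 6; [7,10] uncovered → point at 10; [12,15] uncovered → point at 15; [16,17] uncovered → point at 17.
Points: 3, 6, 10, 15, 17 (5 total).

5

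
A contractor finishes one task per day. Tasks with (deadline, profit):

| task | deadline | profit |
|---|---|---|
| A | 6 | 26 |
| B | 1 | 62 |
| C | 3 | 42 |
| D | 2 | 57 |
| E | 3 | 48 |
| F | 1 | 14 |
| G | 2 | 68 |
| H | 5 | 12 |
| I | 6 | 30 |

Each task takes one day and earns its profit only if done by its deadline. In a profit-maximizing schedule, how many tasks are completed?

By profit: G(d2,68), B(d1,62), D(d2,57), E(d3,48), C(d3,42), I(d6,30), A(d6,26), F(d1,14), H(d5,12)
G→slot 2; B→slot 1; D skipped; E→slot 3; C skipped; I→slot 6; A→slot 5; F skipped; H→slot 4.
6 of 9 scheduled.

6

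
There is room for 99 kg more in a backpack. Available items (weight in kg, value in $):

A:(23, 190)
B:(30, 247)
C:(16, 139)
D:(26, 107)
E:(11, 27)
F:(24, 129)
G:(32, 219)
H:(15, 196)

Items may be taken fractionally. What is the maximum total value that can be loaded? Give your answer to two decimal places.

Ratios (sorted): H 13.07, C 8.69, A 8.26, B 8.23, G 6.84, F 5.38, D 4.12, E 2.45
take H (15 @ 196); take C (16 @ 139); take A (23 @ 190); take B (30 @ 247); take 15/32 of G → 102.66. Capacity used 99/99.
Total value = 874.66

874.66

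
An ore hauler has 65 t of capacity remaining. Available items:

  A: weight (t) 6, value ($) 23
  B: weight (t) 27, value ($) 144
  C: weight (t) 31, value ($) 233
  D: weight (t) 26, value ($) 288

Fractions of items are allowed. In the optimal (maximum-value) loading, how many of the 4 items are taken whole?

2

Sort by value per unit weight and fill in that order.
Ratios (sorted): D 11.08, C 7.52, B 5.33, A 3.83
take D (26 @ 288); take C (31 @ 233); take 8/27 of B → 42.67. Capacity used 65/65.
2 item(s) taken whole; one partial (take 8/27 of B).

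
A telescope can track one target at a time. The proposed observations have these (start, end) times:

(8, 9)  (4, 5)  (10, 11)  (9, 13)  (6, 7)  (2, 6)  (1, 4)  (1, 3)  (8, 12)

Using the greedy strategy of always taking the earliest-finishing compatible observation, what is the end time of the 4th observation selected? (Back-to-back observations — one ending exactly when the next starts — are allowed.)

Sort by end time and greedily take each interval whose start is ≥ the last chosen end.
Sorted by end: (1,3)  (1,4)  (4,5)  (2,6)  (6,7)  (8,9)  (10,11)  (8,12)  (9,13)
take (1,3); take (4,5); take (6,7); take (8,9); take (10,11); skip (9,13).
Selected: (1,3) (4,5) (6,7) (8,9) (10,11)

9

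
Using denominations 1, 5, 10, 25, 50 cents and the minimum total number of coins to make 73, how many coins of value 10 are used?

Greedy: take as many of the largest coin as possible, then repeat with the remainder.
73 = 1×50 + 2×10 + 3×1
Count of 10: 2

2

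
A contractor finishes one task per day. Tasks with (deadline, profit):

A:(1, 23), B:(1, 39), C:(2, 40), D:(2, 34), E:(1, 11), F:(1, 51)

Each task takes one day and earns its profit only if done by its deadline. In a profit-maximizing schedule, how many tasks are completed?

Profit order: F=51 C=40 B=39 D=34 A=23 E=11
Assign: F→slot 1, C→slot 2, B skipped, D skipped, A skipped, E skipped.
Slots: [1:F] [2:C]
2 of 6 scheduled.

2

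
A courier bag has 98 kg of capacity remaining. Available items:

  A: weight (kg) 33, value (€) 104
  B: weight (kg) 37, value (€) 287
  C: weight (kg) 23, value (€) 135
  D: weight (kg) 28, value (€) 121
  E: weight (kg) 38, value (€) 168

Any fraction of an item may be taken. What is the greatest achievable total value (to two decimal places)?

Order: B (287/37=7.76) > C (135/23=5.87) > E (168/38=4.42) > D (121/28=4.32) > A (104/33=3.15)
Fill: take B (37 @ 287) → take C (23 @ 135) → take E (38 @ 168); 98/98 used.
Total value = 590.00

590.00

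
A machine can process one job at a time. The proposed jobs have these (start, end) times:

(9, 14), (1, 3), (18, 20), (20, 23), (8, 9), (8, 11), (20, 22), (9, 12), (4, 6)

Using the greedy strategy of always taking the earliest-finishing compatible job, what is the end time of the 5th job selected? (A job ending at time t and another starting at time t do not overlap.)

20

Greedy by earliest finish: after sorting by end time, pick each interval compatible with the last pick.
Sorted by end: (1,3)  (4,6)  (8,9)  (8,11)  (9,12)  (9,14)  (18,20)  (20,22)  (20,23)
take (1,3); take (4,6); take (8,9); take (9,12); take (18,20); take (20,22).
Selected: (1,3) (4,6) (8,9) (9,12) (18,20) (20,22)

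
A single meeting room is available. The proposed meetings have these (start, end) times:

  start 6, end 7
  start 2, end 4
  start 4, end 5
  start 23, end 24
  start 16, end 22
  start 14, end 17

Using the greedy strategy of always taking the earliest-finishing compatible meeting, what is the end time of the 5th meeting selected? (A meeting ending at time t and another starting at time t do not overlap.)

24

Sort by end time and greedily take each interval whose start is ≥ the last chosen end.
By end time: (2,4), (4,5), (6,7), (14,17), (16,22), (23,24).
Pick (2,4); next start ≥ 4 → (4,5); next start ≥ 5 → (6,7); next start ≥ 7 → (14,17); next start ≥ 17 → (23,24).
Selected: (2,4) (4,5) (6,7) (14,17) (23,24)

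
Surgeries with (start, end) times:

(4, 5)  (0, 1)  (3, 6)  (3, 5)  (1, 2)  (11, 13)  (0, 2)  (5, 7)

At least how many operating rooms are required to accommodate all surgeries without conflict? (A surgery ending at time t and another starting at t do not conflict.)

Count concurrent intervals with a sweep; the peak is the room count.
Events (time:±→running): 0:+→1 0:+→2 1:-→1 1:+→2 2:-→1 2:-→0 3:+→1 3:+→2 4:+→3 … peak 3.

3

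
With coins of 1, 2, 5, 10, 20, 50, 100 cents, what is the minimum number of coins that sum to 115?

3

Use the largest denomination that fits, subtract, and repeat.
115 = 1×100 + 1×10 + 1×5
Total coins = 1 + 1 + 1 = 3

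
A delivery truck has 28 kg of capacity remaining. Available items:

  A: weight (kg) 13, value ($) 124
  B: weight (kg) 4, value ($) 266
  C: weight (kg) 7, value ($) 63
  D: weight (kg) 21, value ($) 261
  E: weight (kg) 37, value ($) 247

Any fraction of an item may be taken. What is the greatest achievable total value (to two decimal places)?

555.62

Order: B (266/4=66.50) > D (261/21=12.43) > A (124/13=9.54) > C (63/7=9.00) > E (247/37=6.68)
Fill: take B (4 @ 266) → take D (21 @ 261) → take 3/13 of A → 28.62; 28/28 used.
Total value = 555.62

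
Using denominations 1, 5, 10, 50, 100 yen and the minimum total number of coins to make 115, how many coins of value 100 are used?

Greedy: take as many of the largest coin as possible, then repeat with the remainder.
115 = 1×100 + 1×10 + 1×5
Count of 100: 1

1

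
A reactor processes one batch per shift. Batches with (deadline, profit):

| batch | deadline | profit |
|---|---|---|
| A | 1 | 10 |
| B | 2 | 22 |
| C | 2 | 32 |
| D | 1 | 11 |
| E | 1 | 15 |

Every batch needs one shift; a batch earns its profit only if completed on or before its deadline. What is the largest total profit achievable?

Profit order: C=32 B=22 E=15 D=11 A=10
Assign: C→slot 2, B→slot 1, E skipped, D skipped, A skipped.
Slots: [1:B] [2:C]
Profit = 22 + 32 = 54

54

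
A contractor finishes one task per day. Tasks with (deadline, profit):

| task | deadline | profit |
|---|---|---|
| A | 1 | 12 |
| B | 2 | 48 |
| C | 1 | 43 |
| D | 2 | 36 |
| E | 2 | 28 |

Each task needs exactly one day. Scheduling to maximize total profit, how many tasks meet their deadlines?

Profit order: B=48 C=43 D=36 E=28 A=12
Assign: B→slot 2, C→slot 1, D skipped, E skipped, A skipped.
Slots: [1:C] [2:B]
2 of 5 scheduled.

2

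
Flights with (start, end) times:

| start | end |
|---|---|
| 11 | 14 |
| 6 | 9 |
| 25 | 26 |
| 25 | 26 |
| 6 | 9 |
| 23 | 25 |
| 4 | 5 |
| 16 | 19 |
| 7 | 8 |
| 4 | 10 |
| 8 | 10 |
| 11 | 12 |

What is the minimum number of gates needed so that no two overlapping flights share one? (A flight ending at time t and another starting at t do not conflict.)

Events (time:±→running): 4:+→1 4:+→2 5:-→1 6:+→2 6:+→3 7:+→4 … peak 4.

4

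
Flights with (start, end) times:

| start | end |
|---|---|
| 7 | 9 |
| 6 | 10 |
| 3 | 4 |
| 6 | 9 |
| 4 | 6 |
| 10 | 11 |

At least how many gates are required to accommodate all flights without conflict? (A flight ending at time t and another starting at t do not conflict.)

3

Events (time:±→running): 3:+→1 4:-→0 4:+→1 6:-→0 6:+→1 6:+→2 7:+→3 … peak 3.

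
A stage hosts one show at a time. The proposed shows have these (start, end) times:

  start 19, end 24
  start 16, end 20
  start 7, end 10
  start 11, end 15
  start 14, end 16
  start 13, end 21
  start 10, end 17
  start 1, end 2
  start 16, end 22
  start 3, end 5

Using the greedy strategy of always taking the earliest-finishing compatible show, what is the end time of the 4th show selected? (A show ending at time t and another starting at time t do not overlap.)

By end time: (1,2), (3,5), (7,10), (11,15), (14,16), (10,17), (16,20), (13,21), (16,22), (19,24).
Pick (1,2); next start ≥ 2 → (3,5); next start ≥ 5 → (7,10); next start ≥ 10 → (11,15); next start ≥ 15 → (16,20).
Selected: (1,2) (3,5) (7,10) (11,15) (16,20)

15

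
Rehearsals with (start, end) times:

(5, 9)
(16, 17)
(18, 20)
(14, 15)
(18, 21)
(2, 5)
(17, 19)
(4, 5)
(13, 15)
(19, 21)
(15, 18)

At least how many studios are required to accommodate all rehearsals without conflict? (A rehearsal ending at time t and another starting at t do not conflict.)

3

Events (time:±→running): 2:+→1 4:+→2 5:-→1 5:-→0 5:+→1 9:-→0 13:+→1 14:+→2 15:-→1 15:-→0 15:+→1 16:+→2 17:-→1 17:+→2 18:-→1 18:+→2 18:+→3 … peak 3.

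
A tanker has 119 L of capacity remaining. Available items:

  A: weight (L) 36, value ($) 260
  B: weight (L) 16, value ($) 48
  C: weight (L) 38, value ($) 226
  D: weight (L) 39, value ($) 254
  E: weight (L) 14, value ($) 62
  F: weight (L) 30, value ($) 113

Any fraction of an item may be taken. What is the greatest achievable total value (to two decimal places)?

Sort by value per unit weight and fill in that order.
Ratios (sorted): A 7.22, D 6.51, C 5.95, E 4.43, F 3.77, B 3.00
take A (36 @ 260); take D (39 @ 254); take C (38 @ 226); take 6/14 of E → 26.57. Capacity used 119/119.
Total value = 766.57

766.57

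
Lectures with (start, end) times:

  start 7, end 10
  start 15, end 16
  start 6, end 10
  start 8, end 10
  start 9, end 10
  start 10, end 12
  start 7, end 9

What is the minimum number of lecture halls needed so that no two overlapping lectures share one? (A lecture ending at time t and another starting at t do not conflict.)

Events (time:±→running): 6:+→1 7:+→2 7:+→3 8:+→4 … peak 4.

4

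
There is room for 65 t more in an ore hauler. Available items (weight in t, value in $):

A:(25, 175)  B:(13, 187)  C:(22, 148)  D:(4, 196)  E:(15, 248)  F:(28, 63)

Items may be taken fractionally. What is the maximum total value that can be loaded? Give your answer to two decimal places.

Ratios (sorted): D 49.00, E 16.53, B 14.38, A 7.00, C 6.73, F 2.25
take D (4 @ 196); take E (15 @ 248); take B (13 @ 187); take A (25 @ 175); take 8/22 of C → 53.82. Capacity used 65/65.
Total value = 859.82

859.82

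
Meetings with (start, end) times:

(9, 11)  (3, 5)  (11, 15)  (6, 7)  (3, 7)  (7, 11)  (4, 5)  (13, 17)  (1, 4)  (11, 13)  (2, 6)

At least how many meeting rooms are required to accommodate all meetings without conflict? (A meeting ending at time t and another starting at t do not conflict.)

4

starts: [1, 2, 3, 3, 4, 6, 7, 9, 11, 11, 13]
ends:   [4, 5, 5, 6, 7, 7, 11, 11, 13, 15, 17]
s1→1 s2→2 s3→3 s3→4  — peak 4.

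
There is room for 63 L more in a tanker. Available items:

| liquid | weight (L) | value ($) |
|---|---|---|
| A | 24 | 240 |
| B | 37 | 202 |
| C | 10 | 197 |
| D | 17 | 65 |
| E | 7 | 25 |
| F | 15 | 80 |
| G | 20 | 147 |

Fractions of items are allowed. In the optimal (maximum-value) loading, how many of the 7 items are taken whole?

3

Ratios (sorted): C 19.70, A 10.00, G 7.35, B 5.46, F 5.33, D 3.82, E 3.57
take C (10 @ 197); take A (24 @ 240); take G (20 @ 147); take 9/37 of B → 49.14. Capacity used 63/63.
3 item(s) taken whole; one partial (take 9/37 of B).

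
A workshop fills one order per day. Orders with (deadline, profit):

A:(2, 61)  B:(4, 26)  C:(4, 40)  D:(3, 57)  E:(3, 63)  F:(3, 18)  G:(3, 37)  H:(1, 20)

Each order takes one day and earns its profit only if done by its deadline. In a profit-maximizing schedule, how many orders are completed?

4

By profit: E(d3,63), A(d2,61), D(d3,57), C(d4,40), G(d3,37), B(d4,26), H(d1,20), F(d3,18)
E→slot 3; A→slot 2; D→slot 1; C→slot 4; G skipped; B skipped; H skipped; F skipped.
4 of 8 scheduled.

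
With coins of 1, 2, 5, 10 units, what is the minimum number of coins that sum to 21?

3

21 = 2×10 + 1×1
Total coins = 2 + 1 = 3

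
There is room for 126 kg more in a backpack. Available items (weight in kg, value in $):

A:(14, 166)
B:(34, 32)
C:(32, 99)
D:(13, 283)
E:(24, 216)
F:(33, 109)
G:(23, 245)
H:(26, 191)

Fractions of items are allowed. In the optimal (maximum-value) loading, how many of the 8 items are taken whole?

5

Order: D (283/13=21.77) > A (166/14=11.86) > G (245/23=10.65) > E (216/24=9.00) > H (191/26=7.35) > F (109/33=3.30) > C (99/32=3.09) > B (32/34=0.94)
Fill: take D (13 @ 283) → take A (14 @ 166) → take G (23 @ 245) → take E (24 @ 216) → take H (26 @ 191) → take 26/33 of F → 85.88; 126/126 used.
5 item(s) taken whole; one partial (take 26/33 of F).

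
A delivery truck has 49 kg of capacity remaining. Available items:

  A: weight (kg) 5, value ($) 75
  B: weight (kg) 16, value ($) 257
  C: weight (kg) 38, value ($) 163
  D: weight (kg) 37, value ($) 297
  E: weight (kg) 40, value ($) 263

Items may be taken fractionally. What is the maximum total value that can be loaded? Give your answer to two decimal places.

Ratios (sorted): B 16.06, A 15.00, D 8.03, E 6.58, C 4.29
take B (16 @ 257); take A (5 @ 75); take 28/37 of D → 224.76. Capacity used 49/49.
Total value = 556.76

556.76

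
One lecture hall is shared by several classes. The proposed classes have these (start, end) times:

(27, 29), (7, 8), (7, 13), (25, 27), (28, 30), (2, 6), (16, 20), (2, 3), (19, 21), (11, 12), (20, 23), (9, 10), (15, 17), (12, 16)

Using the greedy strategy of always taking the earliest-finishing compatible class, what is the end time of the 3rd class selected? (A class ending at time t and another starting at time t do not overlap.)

10

By end time: (2,3), (2,6), (7,8), (9,10), (11,12), (7,13), (12,16), (15,17), (16,20), (19,21), (20,23), (25,27), (27,29), (28,30).
Pick (2,3); next start ≥ 3 → (7,8); next start ≥ 8 → (9,10); next start ≥ 10 → (11,12); next start ≥ 12 → (12,16); next start ≥ 16 → (16,20); next start ≥ 20 → (20,23); next start ≥ 23 → (25,27); next start ≥ 27 → (27,29).
Selected: (2,3) (7,8) (9,10) (11,12) (12,16) (16,20) (20,23) (25,27) (27,29)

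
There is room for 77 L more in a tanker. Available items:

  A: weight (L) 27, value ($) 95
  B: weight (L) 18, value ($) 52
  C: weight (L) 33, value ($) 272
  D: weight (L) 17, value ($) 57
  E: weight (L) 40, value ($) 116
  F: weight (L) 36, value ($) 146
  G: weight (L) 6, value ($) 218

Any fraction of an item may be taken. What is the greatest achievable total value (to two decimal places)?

Ratios (sorted): G 36.33, C 8.24, F 4.06, A 3.52, D 3.35, E 2.90, B 2.89
take G (6 @ 218); take C (33 @ 272); take F (36 @ 146); take 2/27 of A → 7.04. Capacity used 77/77.
Total value = 643.04

643.04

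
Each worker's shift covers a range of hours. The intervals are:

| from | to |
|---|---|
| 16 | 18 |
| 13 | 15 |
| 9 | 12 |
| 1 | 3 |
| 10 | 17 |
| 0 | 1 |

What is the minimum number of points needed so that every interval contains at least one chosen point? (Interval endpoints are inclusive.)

4

Process intervals by earliest right end; each time one isn't hit yet, stab at its right endpoint.
Sorted: [0,1] [1,3] [9,12] [13,15] [10,17] [16,18]
{[0,1],[1,3]} hit by 1; {[9,12]} hit by 12; {[13,15],[10,17]} hit by 15; {[16,18]} hit by 18.
Points: 1, 12, 15, 18 (4 total).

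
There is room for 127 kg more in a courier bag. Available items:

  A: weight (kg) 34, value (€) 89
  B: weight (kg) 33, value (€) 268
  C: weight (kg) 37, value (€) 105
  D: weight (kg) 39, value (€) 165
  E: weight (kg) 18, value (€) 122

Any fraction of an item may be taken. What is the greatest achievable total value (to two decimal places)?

Sort by value per unit weight and fill in that order.
Ratios (sorted): B 8.12, E 6.78, D 4.23, C 2.84, A 2.62
take B (33 @ 268); take E (18 @ 122); take D (39 @ 165); take C (37 @ 105). Capacity used 127/127.
Total value = 660.00

660.00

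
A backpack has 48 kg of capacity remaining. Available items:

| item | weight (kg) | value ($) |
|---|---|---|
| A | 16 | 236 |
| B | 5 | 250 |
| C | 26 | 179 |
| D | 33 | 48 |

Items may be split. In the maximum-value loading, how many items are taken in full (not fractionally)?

Ratios (sorted): B 50.00, A 14.75, C 6.88, D 1.45
take B (5 @ 250); take A (16 @ 236); take C (26 @ 179); take 1/33 of D → 1.45. Capacity used 48/48.
3 item(s) taken whole; one partial (take 1/33 of D).

3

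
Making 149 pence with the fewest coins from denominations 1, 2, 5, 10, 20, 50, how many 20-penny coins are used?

Use the largest denomination that fits, subtract, and repeat.
149 = 2×50 + 2×20 + 1×5 + 2×2
Count of 20: 2

2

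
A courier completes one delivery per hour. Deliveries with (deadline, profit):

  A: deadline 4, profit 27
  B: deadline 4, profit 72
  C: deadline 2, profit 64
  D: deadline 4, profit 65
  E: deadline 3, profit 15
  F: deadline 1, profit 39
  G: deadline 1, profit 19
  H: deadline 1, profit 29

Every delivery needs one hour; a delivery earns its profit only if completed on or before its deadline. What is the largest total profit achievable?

Sort by profit descending; place each in the latest free slot ≤ its deadline.
Profit order: B=72 D=65 C=64 F=39 H=29 A=27 G=19 E=15
Assign: B→slot 4, D→slot 3, C→slot 2, F→slot 1, H skipped, A skipped, G skipped, E skipped.
Slots: [1:F] [2:C] [3:D] [4:B]
Profit = 39 + 64 + 65 + 72 = 240

240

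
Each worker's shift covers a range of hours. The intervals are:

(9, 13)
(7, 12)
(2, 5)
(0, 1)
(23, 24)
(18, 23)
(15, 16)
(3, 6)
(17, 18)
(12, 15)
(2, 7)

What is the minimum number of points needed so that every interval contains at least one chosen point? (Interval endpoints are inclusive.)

6

Sorted: [0,1] [2,5] [3,6] [2,7] [7,12] [9,13] [12,15] [15,16] [17,18] [18,23] [23,24]
{[0,1]} hit by 1; {[2,5],[3,6],[2,7]} hit by 5; {[7,12],[9,13],[12,15]} hit by 12; {[15,16]} hit by 16; {[17,18],[18,23]} hit by 18; {[23,24]} hit by 24.
Points: 1, 5, 12, 16, 18, 24 (6 total).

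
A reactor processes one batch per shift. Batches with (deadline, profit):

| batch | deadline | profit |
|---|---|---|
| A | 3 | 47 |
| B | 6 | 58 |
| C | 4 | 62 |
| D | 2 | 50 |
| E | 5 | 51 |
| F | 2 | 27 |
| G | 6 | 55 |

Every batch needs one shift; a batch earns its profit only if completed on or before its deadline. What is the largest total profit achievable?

323

By profit: C(d4,62), B(d6,58), G(d6,55), E(d5,51), D(d2,50), A(d3,47), F(d2,27)
C→slot 4; B→slot 6; G→slot 5; E→slot 3; D→slot 2; A→slot 1; F skipped.
Profit = 47 + 50 + 51 + 62 + 55 + 58 = 323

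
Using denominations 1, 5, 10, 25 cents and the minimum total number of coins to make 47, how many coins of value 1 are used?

Use the largest denomination that fits, subtract, and repeat.
47 = 1×25 + 2×10 + 2×1
Count of 1: 2

2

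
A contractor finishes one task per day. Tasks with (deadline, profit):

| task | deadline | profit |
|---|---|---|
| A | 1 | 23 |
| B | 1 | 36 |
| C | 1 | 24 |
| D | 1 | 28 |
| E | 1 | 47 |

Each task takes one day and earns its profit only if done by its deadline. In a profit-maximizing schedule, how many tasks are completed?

Sort by profit descending; place each in the latest free slot ≤ its deadline.
By profit: E(d1,47), B(d1,36), D(d1,28), C(d1,24), A(d1,23)
E→slot 1; B skipped; D skipped; C skipped; A skipped.
1 of 5 scheduled.

1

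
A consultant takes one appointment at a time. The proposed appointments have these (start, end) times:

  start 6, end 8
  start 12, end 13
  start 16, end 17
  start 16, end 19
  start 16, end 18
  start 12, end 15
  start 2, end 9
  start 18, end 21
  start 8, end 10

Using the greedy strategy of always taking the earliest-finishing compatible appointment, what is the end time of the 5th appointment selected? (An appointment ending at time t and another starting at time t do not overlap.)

21

Sort by end time and greedily take each interval whose start is ≥ the last chosen end.
By end time: (6,8), (2,9), (8,10), (12,13), (12,15), (16,17), (16,18), (16,19), (18,21).
Pick (6,8); next start ≥ 8 → (8,10); next start ≥ 10 → (12,13); next start ≥ 13 → (16,17); next start ≥ 17 → (18,21).
Selected: (6,8) (8,10) (12,13) (16,17) (18,21)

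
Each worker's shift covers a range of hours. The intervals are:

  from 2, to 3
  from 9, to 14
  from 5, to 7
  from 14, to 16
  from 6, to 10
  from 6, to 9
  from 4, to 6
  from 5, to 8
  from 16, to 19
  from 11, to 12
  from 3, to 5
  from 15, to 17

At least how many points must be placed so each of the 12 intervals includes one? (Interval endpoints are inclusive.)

Sort by right endpoint; whenever an interval is uncovered, place a point at its right end.
By right end: [2,3]  [3,5]  [4,6]  [5,7]  [5,8]  [6,9]  [6,10]  [11,12]  [9,14]  [14,16]  [15,17]  [16,19]
[2,3] uncovered → point at 3; [4,6] uncovered → point at 6; [11,12] uncovered → point at 12; [14,16] uncovered → point at 16.
Points: 3, 6, 12, 16 (4 total).

4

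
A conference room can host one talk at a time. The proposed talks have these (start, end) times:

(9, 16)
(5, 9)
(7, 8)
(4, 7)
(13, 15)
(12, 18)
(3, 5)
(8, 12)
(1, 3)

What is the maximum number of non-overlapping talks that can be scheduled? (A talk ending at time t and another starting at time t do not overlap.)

Sorted by end: (1,3)  (3,5)  (4,7)  (7,8)  (5,9)  (8,12)  (13,15)  (9,16)  (12,18)
take (1,3); take (3,5); take (7,8); skip (5,9); take (8,12); take (13,15).
Selected 5 talks.

5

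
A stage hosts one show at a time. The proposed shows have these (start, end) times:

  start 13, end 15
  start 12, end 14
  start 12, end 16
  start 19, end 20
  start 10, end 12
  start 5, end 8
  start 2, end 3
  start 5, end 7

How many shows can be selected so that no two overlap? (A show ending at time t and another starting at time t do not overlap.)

Sort by end time and greedily take each interval whose start is ≥ the last chosen end.
By end time: (2,3), (5,7), (5,8), (10,12), (12,14), (13,15), (12,16), (19,20).
Pick (2,3); next start ≥ 3 → (5,7); next start ≥ 7 → (10,12); next start ≥ 12 → (12,14); next start ≥ 14 → (19,20).
Selected 5 shows.

5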